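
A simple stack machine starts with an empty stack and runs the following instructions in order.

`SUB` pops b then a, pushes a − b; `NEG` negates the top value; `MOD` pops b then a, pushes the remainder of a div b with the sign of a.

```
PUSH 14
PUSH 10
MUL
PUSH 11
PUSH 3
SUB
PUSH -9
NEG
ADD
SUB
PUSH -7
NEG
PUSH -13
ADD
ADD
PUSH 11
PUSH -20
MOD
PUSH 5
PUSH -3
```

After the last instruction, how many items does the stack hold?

4

PUSH 14   14
PUSH 10   14 10
MUL       140
PUSH 11   140 11
PUSH 3    140 11 3
SUB       140 8
PUSH -9   140 8 -9
NEG       140 8 9
ADD       140 17
SUB       123
PUSH -7   123 -7
NEG       123 7
PUSH -13  123 7 -13
ADD       123 -6
ADD       117
PUSH 11   117 11
PUSH -20  117 11 -20
MOD       117 11
PUSH 5    117 11 5
PUSH -3   117 11 5 -3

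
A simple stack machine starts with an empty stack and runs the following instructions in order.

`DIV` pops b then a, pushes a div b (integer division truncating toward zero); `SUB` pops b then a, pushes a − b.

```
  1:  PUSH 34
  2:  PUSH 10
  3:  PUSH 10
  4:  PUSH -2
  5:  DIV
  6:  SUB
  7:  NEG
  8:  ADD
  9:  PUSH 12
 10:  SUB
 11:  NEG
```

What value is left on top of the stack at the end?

PUSH 34 → [34]
PUSH 10 → [34, 10]
PUSH 10 → [34, 10, 10]
PUSH -2 → [34, 10, 10, -2]
DIV     → [34, 10, -5]
SUB     → [34, 15]
NEG     → [34, -15]
ADD     → [19]
PUSH 12 → [19, 12]
SUB     → [7]
NEG     → [-7]

-7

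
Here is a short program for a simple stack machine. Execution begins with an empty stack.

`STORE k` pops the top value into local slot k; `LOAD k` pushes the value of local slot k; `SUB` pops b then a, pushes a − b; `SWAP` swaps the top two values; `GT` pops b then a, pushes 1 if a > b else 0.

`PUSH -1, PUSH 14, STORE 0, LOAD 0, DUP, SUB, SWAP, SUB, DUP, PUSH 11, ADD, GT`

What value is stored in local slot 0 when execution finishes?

14

PUSH -1  -1
PUSH 14  -1 14
STORE 0  -1
LOAD 0   -1 14
DUP      -1 14 14
SUB      -1 0
SWAP     0 -1
SUB      1
DUP      1 1
PUSH 11  1 1 11
ADD      1 12
GT       0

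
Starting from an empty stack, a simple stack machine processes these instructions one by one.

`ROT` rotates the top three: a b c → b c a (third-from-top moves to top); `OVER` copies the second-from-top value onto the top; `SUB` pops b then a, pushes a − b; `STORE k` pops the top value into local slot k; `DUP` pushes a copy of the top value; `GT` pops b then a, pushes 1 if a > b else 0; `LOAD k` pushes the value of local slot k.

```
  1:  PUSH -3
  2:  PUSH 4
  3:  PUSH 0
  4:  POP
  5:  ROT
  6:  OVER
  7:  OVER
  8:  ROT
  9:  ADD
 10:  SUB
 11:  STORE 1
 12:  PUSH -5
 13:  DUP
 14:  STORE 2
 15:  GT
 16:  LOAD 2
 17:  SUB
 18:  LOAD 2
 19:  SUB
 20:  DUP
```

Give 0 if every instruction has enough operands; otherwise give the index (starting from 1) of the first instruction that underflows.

5

PUSH -3  -3
PUSH 4   -3 4
PUSH 0   -3 4 0
POP      -3 4
ROT  — needs 3 operands, stack has 2 → underflow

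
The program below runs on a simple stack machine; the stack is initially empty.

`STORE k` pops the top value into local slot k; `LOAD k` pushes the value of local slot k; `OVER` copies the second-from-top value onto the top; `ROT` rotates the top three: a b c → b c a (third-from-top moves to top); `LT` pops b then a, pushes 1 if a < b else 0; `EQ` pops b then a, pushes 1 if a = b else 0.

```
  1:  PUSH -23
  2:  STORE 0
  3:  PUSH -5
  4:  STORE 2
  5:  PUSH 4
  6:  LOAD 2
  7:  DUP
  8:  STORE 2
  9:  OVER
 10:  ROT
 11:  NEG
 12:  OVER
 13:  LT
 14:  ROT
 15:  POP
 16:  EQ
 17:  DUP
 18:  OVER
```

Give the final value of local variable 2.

-5

PUSH -23  -23
STORE 0   (empty)
PUSH -5   -5
STORE 2   (empty)
PUSH 4    4
LOAD 2    4 -5
DUP       4 -5 -5
STORE 2   4 -5
OVER      4 -5 4
ROT       -5 4 4
NEG       -5 4 -4
OVER      -5 4 -4 4
LT        -5 4 1
ROT       4 1 -5
POP       4 1
EQ        0
DUP       0 0
OVER      0 0 0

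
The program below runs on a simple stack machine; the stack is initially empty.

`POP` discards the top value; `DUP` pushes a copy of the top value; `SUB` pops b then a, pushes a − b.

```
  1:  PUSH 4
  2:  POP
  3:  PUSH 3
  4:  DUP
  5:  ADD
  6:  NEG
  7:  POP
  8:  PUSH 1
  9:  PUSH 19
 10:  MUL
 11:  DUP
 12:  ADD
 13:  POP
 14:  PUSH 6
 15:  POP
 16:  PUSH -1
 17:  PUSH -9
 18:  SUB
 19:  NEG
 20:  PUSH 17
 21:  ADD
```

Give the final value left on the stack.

PUSH 4  -> 4
POP     -> (empty)
PUSH 3  -> 3
DUP     -> 3 3
ADD     -> 6
NEG     -> -6
POP     -> (empty)
PUSH 1  -> 1
PUSH 19 -> 1 19
MUL     -> 19
DUP     -> 19 19
ADD     -> 38
POP     -> (empty)
PUSH 6  -> 6
POP     -> (empty)
PUSH -1 -> -1
PUSH -9 -> -1 -9
SUB     -> 8
NEG     -> -8
PUSH 17 -> -8 17
ADD     -> 9

9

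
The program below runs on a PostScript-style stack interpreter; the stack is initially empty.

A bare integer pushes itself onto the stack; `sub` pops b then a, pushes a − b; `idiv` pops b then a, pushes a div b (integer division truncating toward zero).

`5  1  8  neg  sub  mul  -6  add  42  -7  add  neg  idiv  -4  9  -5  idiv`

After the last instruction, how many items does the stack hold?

5     [5]
1     [5, 1]
8     [5, 1, 8]
neg   [5, 1, -8]
sub   [5, 9]
mul   [45]
-6    [45, -6]
add   [39]
42    [39, 42]
-7    [39, 42, -7]
add   [39, 35]
neg   [39, -35]
idiv  [-1]
-4    [-1, -4]
9     [-1, -4, 9]
-5    [-1, -4, 9, -5]
idiv  [-1, -4, -1]

3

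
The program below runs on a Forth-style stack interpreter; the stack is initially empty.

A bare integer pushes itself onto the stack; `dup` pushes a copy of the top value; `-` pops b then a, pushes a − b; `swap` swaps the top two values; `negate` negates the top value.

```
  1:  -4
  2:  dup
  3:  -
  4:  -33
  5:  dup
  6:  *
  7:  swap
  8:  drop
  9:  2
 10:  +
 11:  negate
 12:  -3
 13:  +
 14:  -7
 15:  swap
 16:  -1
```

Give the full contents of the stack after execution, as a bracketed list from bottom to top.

-4     → [-4]
dup    → [-4, -4]
-      → [0]
-33    → [0, -33]
dup    → [0, -33, -33]
*      → [0, 1089]
swap   → [1089, 0]
drop   → [1089]
2      → [1089, 2]
+      → [1091]
negate → [-1091]
-3     → [-1091, -3]
+      → [-1094]
-7     → [-1094, -7]
swap   → [-7, -1094]
-1     → [-7, -1094, -1]

[-7, -1094, -1]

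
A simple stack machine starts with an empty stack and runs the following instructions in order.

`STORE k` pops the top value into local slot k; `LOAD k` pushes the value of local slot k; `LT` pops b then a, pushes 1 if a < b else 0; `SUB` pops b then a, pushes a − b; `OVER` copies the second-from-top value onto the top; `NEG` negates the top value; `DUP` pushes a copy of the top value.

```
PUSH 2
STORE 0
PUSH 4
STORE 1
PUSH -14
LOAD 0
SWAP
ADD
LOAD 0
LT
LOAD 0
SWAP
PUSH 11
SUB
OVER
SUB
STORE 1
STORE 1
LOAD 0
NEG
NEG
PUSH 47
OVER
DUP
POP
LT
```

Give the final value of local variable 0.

2

PUSH 2   : [2]
STORE 0  : []
PUSH 4   : [4]
STORE 1  : []
PUSH -14 : [-14]
LOAD 0   : [-14, 2]
SWAP     : [2, -14]
ADD      : [-12]
LOAD 0   : [-12, 2]
LT       : [1]
LOAD 0   : [1, 2]
SWAP     : [2, 1]
PUSH 11  : [2, 1, 11]
SUB      : [2, -10]
OVER     : [2, -10, 2]
SUB      : [2, -12]
STORE 1  : [2]
STORE 1  : []
LOAD 0   : [2]
NEG      : [-2]
NEG      : [2]
PUSH 47  : [2, 47]
OVER     : [2, 47, 2]
DUP      : [2, 47, 2, 2]
POP      : [2, 47, 2]
LT       : [2, 0]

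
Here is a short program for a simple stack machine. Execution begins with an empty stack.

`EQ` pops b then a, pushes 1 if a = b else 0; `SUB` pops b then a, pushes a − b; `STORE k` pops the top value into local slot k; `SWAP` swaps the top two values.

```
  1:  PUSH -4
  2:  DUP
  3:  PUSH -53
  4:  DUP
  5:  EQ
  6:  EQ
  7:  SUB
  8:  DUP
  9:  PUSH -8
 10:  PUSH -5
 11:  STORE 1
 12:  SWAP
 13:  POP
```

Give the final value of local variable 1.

PUSH -4  : [-4]
DUP      : [-4, -4]
PUSH -53 : [-4, -4, -53]
DUP      : [-4, -4, -53, -53]
EQ       : [-4, -4, 1]
EQ       : [-4, 0]
SUB      : [-4]
DUP      : [-4, -4]
PUSH -8  : [-4, -4, -8]
PUSH -5  : [-4, -4, -8, -5]
STORE 1  : [-4, -4, -8]
SWAP     : [-4, -8, -4]
POP      : [-4, -8]

-5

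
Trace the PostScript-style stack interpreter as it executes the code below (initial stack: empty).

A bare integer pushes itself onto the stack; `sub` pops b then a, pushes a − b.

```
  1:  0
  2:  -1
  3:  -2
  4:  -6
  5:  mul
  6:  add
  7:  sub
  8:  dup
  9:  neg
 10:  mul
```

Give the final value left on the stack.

-121

0   → [0]
-1  → [0, -1]
-2  → [0, -1, -2]
-6  → [0, -1, -2, -6]
mul → [0, -1, 12]
add → [0, 11]
sub → [-11]
dup → [-11, -11]
neg → [-11, 11]
mul → [-121]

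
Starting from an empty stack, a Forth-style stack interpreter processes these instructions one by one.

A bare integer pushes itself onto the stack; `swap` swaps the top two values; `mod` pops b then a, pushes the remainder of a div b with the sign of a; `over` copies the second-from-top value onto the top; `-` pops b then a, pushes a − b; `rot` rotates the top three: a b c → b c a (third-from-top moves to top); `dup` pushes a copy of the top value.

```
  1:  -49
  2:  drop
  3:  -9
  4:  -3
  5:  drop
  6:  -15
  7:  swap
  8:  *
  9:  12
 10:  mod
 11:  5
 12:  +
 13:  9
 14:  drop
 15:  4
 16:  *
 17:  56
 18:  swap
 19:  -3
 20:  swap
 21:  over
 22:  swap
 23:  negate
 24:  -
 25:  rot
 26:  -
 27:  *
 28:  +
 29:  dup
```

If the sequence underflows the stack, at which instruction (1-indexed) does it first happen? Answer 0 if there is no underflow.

28

-49     [-49]
drop    []
-9      [-9]
-3      [-9, -3]
drop    [-9]
-15     [-9, -15]
swap    [-15, -9]
*       [135]
12      [135, 12]
mod     [3]
5       [3, 5]
+       [8]
9       [8, 9]
drop    [8]
4       [8, 4]
*       [32]
56      [32, 56]
swap    [56, 32]
-3      [56, 32, -3]
swap    [56, -3, 32]
over    [56, -3, 32, -3]
swap    [56, -3, -3, 32]
negate  [56, -3, -3, -32]
-       [56, -3, 29]
rot     [-3, 29, 56]
-       [-3, -27]
*       [81]
+  — needs 2 operands, stack has 1 → underflow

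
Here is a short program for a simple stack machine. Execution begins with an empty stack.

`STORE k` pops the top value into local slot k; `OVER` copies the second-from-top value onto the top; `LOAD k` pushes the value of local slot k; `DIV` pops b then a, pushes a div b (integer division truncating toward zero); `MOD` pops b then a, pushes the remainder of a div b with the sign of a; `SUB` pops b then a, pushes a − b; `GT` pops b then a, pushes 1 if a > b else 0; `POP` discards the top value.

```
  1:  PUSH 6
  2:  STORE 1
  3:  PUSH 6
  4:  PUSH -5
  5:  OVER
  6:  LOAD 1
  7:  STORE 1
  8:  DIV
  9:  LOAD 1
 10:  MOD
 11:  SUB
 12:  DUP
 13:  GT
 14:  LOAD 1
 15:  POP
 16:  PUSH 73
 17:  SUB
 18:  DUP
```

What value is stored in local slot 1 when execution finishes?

PUSH 6  -> 6
STORE 1 -> (empty)
PUSH 6  -> 6
PUSH -5 -> 6 -5
OVER    -> 6 -5 6
LOAD 1  -> 6 -5 6 6
STORE 1 -> 6 -5 6
DIV     -> 6 0
LOAD 1  -> 6 0 6
MOD     -> 6 0
SUB     -> 6
DUP     -> 6 6
GT      -> 0
LOAD 1  -> 0 6
POP     -> 0
PUSH 73 -> 0 73
SUB     -> -73
DUP     -> -73 -73

6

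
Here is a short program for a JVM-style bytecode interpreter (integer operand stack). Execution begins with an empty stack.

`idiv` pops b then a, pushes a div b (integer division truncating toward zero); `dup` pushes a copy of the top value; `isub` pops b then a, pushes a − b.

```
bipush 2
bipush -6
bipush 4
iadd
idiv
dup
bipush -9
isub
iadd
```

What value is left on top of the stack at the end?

7

bipush 2   [2]
bipush -6  [2, -6]
bipush 4   [2, -6, 4]
iadd       [2, -2]
idiv       [-1]
dup        [-1, -1]
bipush -9  [-1, -1, -9]
isub       [-1, 8]
iadd       [7]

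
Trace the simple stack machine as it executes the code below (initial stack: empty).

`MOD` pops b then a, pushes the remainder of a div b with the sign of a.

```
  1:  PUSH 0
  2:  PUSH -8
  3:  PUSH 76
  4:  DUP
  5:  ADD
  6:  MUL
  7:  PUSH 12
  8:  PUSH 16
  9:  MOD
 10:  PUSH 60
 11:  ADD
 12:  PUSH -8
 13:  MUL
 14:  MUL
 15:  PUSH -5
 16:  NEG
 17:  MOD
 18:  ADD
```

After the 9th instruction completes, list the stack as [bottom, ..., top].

PUSH 0  → [0]
PUSH -8 → [0, -8]
PUSH 76 → [0, -8, 76]
DUP     → [0, -8, 76, 76]
ADD     → [0, -8, 152]
MUL     → [0, -1216]
PUSH 12 → [0, -1216, 12]
PUSH 16 → [0, -1216, 12, 16]
MOD     → [0, -1216, 12]

[0, -1216, 12]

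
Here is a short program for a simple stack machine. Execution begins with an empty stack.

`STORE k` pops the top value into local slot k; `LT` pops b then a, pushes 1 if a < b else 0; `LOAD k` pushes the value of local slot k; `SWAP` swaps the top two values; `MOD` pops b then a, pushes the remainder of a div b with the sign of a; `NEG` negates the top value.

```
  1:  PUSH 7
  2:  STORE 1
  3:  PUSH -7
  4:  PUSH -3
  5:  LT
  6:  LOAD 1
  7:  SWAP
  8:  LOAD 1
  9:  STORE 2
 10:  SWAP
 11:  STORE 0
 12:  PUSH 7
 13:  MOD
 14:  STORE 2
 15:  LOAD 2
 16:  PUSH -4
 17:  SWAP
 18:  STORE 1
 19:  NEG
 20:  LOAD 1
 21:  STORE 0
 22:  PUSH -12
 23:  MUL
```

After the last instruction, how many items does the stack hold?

PUSH 7   : [7]
STORE 1  : []
PUSH -7  : [-7]
PUSH -3  : [-7, -3]
LT       : [1]
LOAD 1   : [1, 7]
SWAP     : [7, 1]
LOAD 1   : [7, 1, 7]
STORE 2  : [7, 1]
SWAP     : [1, 7]
STORE 0  : [1]
PUSH 7   : [1, 7]
MOD      : [1]
STORE 2  : []
LOAD 2   : [1]
PUSH -4  : [1, -4]
SWAP     : [-4, 1]
STORE 1  : [-4]
NEG      : [4]
LOAD 1   : [4, 1]
STORE 0  : [4]
PUSH -12 : [4, -12]
MUL      : [-48]

1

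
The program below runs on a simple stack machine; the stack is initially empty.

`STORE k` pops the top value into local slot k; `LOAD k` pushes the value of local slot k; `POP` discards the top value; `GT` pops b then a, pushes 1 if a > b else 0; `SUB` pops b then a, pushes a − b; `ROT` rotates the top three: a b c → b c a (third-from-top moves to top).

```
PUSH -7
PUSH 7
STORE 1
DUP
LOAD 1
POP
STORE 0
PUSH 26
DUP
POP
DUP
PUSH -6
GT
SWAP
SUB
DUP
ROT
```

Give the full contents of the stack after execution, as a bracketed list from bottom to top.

PUSH -7 → [-7]
PUSH 7  → [-7, 7]
STORE 1 → [-7]
DUP     → [-7, -7]
LOAD 1  → [-7, -7, 7]
POP     → [-7, -7]
STORE 0 → [-7]
PUSH 26 → [-7, 26]
DUP     → [-7, 26, 26]
POP     → [-7, 26]
DUP     → [-7, 26, 26]
PUSH -6 → [-7, 26, 26, -6]
GT      → [-7, 26, 1]
SWAP    → [-7, 1, 26]
SUB     → [-7, -25]
DUP     → [-7, -25, -25]
ROT     → [-25, -25, -7]

[-25, -25, -7]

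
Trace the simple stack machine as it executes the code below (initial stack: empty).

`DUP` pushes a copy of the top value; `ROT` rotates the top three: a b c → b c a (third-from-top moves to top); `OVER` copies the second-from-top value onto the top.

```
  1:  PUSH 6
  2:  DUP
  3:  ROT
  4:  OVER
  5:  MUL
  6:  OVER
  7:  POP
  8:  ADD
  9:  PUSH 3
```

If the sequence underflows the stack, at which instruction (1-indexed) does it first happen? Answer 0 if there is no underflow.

3

PUSH 6 -> [6]
DUP    -> [6, 6]
ROT  — needs 3 operands, stack has 2 → underflow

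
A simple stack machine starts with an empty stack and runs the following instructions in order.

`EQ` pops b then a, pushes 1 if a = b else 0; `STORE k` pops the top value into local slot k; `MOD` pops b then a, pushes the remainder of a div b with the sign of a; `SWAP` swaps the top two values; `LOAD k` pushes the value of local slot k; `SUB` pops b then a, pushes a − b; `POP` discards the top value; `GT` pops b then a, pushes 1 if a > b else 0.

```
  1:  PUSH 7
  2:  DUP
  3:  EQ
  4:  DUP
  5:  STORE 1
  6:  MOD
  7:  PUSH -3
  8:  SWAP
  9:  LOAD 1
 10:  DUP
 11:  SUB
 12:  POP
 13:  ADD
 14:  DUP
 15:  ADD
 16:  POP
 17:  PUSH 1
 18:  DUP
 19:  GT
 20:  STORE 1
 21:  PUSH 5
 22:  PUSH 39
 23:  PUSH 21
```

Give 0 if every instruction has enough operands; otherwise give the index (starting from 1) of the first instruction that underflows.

PUSH 7  -> [7]
DUP     -> [7, 7]
EQ      -> [1]
DUP     -> [1, 1]
STORE 1 -> [1]
MOD  — needs 2 operands, stack has 1 → underflow

6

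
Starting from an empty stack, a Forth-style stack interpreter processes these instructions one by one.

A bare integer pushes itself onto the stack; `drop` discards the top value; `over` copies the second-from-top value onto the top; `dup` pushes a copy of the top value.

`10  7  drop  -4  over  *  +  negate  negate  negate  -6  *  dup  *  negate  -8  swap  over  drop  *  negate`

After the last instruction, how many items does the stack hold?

1

10     : 10
7      : 10 7
drop   : 10
-4     : 10 -4
over   : 10 -4 10
*      : 10 -40
+      : -30
negate : 30
negate : -30
negate : 30
-6     : 30 -6
*      : -180
dup    : -180 -180
*      : 32400
negate : -32400
-8     : -32400 -8
swap   : -8 -32400
over   : -8 -32400 -8
drop   : -8 -32400
*      : 259200
negate : -259200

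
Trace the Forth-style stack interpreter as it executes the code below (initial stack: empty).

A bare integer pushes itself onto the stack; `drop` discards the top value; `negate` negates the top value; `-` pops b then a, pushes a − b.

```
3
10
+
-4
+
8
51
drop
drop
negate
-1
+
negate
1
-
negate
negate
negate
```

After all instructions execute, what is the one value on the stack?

3      -> [3]
10     -> [3, 10]
+      -> [13]
-4     -> [13, -4]
+      -> [9]
8      -> [9, 8]
51     -> [9, 8, 51]
drop   -> [9, 8]
drop   -> [9]
negate -> [-9]
-1     -> [-9, -1]
+      -> [-10]
negate -> [10]
1      -> [10, 1]
-      -> [9]
negate -> [-9]
negate -> [9]
negate -> [-9]

-9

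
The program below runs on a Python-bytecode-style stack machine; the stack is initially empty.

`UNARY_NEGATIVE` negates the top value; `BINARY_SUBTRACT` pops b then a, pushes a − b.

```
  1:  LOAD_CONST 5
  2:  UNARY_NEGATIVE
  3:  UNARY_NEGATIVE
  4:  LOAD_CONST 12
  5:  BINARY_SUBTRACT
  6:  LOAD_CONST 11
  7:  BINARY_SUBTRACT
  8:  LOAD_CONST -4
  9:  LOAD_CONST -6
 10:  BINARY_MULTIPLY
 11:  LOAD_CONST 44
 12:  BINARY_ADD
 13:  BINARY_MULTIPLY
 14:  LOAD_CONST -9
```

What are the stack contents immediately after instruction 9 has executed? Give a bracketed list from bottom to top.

[-18, -4, -6]

LOAD_CONST 5     5
UNARY_NEGATIVE   -5
UNARY_NEGATIVE   5
LOAD_CONST 12    5 12
BINARY_SUBTRACT  -7
LOAD_CONST 11    -7 11
BINARY_SUBTRACT  -18
LOAD_CONST -4    -18 -4
LOAD_CONST -6    -18 -4 -6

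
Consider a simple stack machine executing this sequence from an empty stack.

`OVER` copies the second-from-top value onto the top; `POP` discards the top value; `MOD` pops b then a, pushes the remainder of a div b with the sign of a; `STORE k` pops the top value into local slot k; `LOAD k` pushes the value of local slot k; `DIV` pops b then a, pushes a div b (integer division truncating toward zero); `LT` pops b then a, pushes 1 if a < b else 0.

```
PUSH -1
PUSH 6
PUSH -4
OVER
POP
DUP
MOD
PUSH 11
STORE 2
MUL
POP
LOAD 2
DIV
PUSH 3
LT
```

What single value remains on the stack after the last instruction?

1

PUSH -1 -> [-1]
PUSH 6  -> [-1, 6]
PUSH -4 -> [-1, 6, -4]
OVER    -> [-1, 6, -4, 6]
POP     -> [-1, 6, -4]
DUP     -> [-1, 6, -4, -4]
MOD     -> [-1, 6, 0]
PUSH 11 -> [-1, 6, 0, 11]
STORE 2 -> [-1, 6, 0]
MUL     -> [-1, 0]
POP     -> [-1]
LOAD 2  -> [-1, 11]
DIV     -> [0]
PUSH 3  -> [0, 3]
LT      -> [1]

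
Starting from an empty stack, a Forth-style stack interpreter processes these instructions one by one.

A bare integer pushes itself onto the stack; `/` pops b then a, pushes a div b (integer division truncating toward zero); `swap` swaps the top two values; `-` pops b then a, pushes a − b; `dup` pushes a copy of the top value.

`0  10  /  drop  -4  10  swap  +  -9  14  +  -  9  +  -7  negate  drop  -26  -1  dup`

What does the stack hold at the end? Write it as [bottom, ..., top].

0       0
10      0 10
/       0
drop    (empty)
-4      -4
10      -4 10
swap    10 -4
+       6
-9      6 -9
14      6 -9 14
+       6 5
-       1
9       1 9
+       10
-7      10 -7
negate  10 7
drop    10
-26     10 -26
-1      10 -26 -1
dup     10 -26 -1 -1

[10, -26, -1, -1]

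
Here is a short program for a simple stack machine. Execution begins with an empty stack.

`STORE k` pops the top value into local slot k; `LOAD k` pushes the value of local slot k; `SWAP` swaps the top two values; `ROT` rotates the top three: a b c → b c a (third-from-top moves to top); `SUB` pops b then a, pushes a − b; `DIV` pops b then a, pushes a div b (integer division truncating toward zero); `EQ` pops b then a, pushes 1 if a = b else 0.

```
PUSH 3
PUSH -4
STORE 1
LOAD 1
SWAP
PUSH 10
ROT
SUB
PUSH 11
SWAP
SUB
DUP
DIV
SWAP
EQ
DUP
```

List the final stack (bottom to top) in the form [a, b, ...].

PUSH 3  → 3
PUSH -4 → 3 -4
STORE 1 → 3
LOAD 1  → 3 -4
SWAP    → -4 3
PUSH 10 → -4 3 10
ROT     → 3 10 -4
SUB     → 3 14
PUSH 11 → 3 14 11
SWAP    → 3 11 14
SUB     → 3 -3
DUP     → 3 -3 -3
DIV     → 3 1
SWAP    → 1 3
EQ      → 0
DUP     → 0 0

[0, 0]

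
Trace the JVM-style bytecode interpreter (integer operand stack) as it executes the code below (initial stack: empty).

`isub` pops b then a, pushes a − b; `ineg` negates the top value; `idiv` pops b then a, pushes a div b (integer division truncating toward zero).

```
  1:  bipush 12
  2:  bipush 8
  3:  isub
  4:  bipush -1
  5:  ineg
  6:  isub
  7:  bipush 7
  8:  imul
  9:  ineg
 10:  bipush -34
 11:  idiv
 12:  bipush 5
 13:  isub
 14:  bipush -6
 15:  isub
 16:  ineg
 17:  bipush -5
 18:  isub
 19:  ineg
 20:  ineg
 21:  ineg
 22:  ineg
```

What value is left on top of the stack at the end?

4

bipush 12  : [12]
bipush 8   : [12, 8]
isub       : [4]
bipush -1  : [4, -1]
ineg       : [4, 1]
isub       : [3]
bipush 7   : [3, 7]
imul       : [21]
ineg       : [-21]
bipush -34 : [-21, -34]
idiv       : [0]
bipush 5   : [0, 5]
isub       : [-5]
bipush -6  : [-5, -6]
isub       : [1]
ineg       : [-1]
bipush -5  : [-1, -5]
isub       : [4]
ineg       : [-4]
ineg       : [4]
ineg       : [-4]
ineg       : [4]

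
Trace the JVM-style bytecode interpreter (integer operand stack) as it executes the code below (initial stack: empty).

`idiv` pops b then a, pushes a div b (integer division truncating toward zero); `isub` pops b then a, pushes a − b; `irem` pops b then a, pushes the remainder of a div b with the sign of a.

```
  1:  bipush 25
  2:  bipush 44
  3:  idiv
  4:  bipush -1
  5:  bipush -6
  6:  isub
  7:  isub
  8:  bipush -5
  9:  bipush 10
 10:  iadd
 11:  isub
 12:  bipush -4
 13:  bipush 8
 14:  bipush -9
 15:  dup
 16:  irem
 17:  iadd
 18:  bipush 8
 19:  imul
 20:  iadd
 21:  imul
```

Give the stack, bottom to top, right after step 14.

[-10, -4, 8, -9]

bipush 25  25
bipush 44  25 44
idiv       0
bipush -1  0 -1
bipush -6  0 -1 -6
isub       0 5
isub       -5
bipush -5  -5 -5
bipush 10  -5 -5 10
iadd       -5 5
isub       -10
bipush -4  -10 -4
bipush 8   -10 -4 8
bipush -9  -10 -4 8 -9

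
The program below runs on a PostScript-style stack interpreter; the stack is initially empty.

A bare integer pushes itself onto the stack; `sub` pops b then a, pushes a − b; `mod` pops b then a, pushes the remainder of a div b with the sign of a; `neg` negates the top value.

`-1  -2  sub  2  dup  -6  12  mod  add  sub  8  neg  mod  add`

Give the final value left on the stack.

7

-1   [-1]
-2   [-1, -2]
sub  [1]
2    [1, 2]
dup  [1, 2, 2]
-6   [1, 2, 2, -6]
12   [1, 2, 2, -6, 12]
mod  [1, 2, 2, -6]
add  [1, 2, -4]
sub  [1, 6]
8    [1, 6, 8]
neg  [1, 6, -8]
mod  [1, 6]
add  [7]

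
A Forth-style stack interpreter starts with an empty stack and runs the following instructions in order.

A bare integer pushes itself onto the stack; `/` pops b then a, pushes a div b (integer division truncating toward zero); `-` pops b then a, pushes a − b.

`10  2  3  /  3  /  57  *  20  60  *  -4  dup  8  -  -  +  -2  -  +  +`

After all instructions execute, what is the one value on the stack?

1220

10  : [10]
2   : [10, 2]
3   : [10, 2, 3]
/   : [10, 0]
3   : [10, 0, 3]
/   : [10, 0]
57  : [10, 0, 57]
*   : [10, 0]
20  : [10, 0, 20]
60  : [10, 0, 20, 60]
*   : [10, 0, 1200]
-4  : [10, 0, 1200, -4]
dup : [10, 0, 1200, -4, -4]
8   : [10, 0, 1200, -4, -4, 8]
-   : [10, 0, 1200, -4, -12]
-   : [10, 0, 1200, 8]
+   : [10, 0, 1208]
-2  : [10, 0, 1208, -2]
-   : [10, 0, 1210]
+   : [10, 1210]
+   : [1220]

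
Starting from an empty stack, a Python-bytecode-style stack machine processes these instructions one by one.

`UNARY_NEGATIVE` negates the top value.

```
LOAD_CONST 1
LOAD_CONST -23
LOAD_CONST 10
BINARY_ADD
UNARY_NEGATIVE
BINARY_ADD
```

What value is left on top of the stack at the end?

14

LOAD_CONST 1   -> [1]
LOAD_CONST -23 -> [1, -23]
LOAD_CONST 10  -> [1, -23, 10]
BINARY_ADD     -> [1, -13]
UNARY_NEGATIVE -> [1, 13]
BINARY_ADD     -> [14]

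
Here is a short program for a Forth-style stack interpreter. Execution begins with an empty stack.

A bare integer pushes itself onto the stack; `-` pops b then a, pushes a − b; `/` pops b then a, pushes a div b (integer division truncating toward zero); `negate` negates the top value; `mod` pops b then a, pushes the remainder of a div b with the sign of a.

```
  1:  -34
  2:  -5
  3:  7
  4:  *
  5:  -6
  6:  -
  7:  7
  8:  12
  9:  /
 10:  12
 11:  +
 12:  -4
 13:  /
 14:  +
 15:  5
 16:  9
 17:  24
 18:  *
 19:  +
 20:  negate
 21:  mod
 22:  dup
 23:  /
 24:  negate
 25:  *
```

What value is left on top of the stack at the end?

34

-34    → -34
-5     → -34 -5
7      → -34 -5 7
*      → -34 -35
-6     → -34 -35 -6
-      → -34 -29
7      → -34 -29 7
12     → -34 -29 7 12
/      → -34 -29 0
12     → -34 -29 0 12
+      → -34 -29 12
-4     → -34 -29 12 -4
/      → -34 -29 -3
+      → -34 -32
5      → -34 -32 5
9      → -34 -32 5 9
24     → -34 -32 5 9 24
*      → -34 -32 5 216
+      → -34 -32 221
negate → -34 -32 -221
mod    → -34 -32
dup    → -34 -32 -32
/      → -34 1
negate → -34 -1
*      → 34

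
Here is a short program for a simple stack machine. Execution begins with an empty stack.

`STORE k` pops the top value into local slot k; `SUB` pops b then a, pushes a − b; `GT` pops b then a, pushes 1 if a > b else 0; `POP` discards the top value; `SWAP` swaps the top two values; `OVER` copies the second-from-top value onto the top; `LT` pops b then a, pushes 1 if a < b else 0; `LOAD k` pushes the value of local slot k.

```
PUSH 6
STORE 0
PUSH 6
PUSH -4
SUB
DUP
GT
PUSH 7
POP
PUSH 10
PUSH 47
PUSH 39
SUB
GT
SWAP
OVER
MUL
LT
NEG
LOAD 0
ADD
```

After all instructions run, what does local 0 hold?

6

PUSH 6   6
STORE 0  (empty)
PUSH 6   6
PUSH -4  6 -4
SUB      10
DUP      10 10
GT       0
PUSH 7   0 7
POP      0
PUSH 10  0 10
PUSH 47  0 10 47
PUSH 39  0 10 47 39
SUB      0 10 8
GT       0 1
SWAP     1 0
OVER     1 0 1
MUL      1 0
LT       0
NEG      0
LOAD 0   0 6
ADD      6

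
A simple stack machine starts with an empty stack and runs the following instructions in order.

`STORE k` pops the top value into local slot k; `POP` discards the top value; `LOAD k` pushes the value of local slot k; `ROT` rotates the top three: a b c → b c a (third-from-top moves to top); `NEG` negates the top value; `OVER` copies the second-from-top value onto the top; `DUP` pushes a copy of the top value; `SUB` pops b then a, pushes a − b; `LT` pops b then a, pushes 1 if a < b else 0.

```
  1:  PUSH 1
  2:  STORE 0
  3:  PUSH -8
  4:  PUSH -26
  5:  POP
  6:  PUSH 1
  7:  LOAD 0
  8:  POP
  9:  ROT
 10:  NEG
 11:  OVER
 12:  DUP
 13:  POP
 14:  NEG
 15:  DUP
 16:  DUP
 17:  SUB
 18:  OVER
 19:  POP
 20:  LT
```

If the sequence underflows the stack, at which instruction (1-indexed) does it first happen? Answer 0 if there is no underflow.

PUSH 1   → 1
STORE 0  → (empty)
PUSH -8  → -8
PUSH -26 → -8 -26
POP      → -8
PUSH 1   → -8 1
LOAD 0   → -8 1 1
POP      → -8 1
ROT  — needs 3 operands, stack has 2 → underflow

9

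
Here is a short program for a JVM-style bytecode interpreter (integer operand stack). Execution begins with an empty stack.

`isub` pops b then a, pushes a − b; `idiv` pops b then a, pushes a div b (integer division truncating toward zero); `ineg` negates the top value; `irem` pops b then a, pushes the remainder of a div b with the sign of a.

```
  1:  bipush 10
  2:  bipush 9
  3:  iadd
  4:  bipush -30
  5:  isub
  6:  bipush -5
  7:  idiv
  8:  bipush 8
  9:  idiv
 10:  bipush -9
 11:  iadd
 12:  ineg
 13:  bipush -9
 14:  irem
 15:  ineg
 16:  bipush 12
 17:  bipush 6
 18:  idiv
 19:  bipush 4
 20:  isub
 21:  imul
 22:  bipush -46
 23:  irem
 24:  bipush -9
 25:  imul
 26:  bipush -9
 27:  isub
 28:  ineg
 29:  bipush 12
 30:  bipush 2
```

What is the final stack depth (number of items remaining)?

bipush 10  -> [10]
bipush 9   -> [10, 9]
iadd       -> [19]
bipush -30 -> [19, -30]
isub       -> [49]
bipush -5  -> [49, -5]
idiv       -> [-9]
bipush 8   -> [-9, 8]
idiv       -> [-1]
bipush -9  -> [-1, -9]
iadd       -> [-10]
ineg       -> [10]
bipush -9  -> [10, -9]
irem       -> [1]
ineg       -> [-1]
bipush 12  -> [-1, 12]
bipush 6   -> [-1, 12, 6]
idiv       -> [-1, 2]
bipush 4   -> [-1, 2, 4]
isub       -> [-1, -2]
imul       -> [2]
bipush -46 -> [2, -46]
irem       -> [2]
bipush -9  -> [2, -9]
imul       -> [-18]
bipush -9  -> [-18, -9]
isub       -> [-9]
ineg       -> [9]
bipush 12  -> [9, 12]
bipush 2   -> [9, 12, 2]

3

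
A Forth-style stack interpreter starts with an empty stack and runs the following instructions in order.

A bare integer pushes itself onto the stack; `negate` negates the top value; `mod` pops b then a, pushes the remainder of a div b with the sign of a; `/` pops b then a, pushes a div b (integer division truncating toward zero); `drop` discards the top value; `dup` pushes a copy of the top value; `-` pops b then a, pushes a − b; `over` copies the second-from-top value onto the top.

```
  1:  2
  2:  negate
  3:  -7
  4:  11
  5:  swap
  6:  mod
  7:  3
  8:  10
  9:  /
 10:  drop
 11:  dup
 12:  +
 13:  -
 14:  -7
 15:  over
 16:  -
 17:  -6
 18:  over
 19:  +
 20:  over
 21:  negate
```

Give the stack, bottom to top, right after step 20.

[-10, 3, -3, 3]

2      → [2]
negate → [-2]
-7     → [-2, -7]
11     → [-2, -7, 11]
swap   → [-2, 11, -7]
mod    → [-2, 4]
3      → [-2, 4, 3]
10     → [-2, 4, 3, 10]
/      → [-2, 4, 0]
drop   → [-2, 4]
dup    → [-2, 4, 4]
+      → [-2, 8]
-      → [-10]
-7     → [-10, -7]
over   → [-10, -7, -10]
-      → [-10, 3]
-6     → [-10, 3, -6]
over   → [-10, 3, -6, 3]
+      → [-10, 3, -3]
over   → [-10, 3, -3, 3]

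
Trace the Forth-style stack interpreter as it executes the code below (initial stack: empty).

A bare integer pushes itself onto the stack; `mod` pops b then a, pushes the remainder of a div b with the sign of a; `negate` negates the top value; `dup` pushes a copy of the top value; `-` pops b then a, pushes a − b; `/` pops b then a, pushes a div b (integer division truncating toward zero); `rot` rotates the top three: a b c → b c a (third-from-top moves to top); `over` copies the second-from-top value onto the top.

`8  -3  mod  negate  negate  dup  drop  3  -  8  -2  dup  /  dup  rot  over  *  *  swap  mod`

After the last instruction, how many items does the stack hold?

8      : [8]
-3     : [8, -3]
mod    : [2]
negate : [-2]
negate : [2]
dup    : [2, 2]
drop   : [2]
3      : [2, 3]
-      : [-1]
8      : [-1, 8]
-2     : [-1, 8, -2]
dup    : [-1, 8, -2, -2]
/      : [-1, 8, 1]
dup    : [-1, 8, 1, 1]
rot    : [-1, 1, 1, 8]
over   : [-1, 1, 1, 8, 1]
*      : [-1, 1, 1, 8]
*      : [-1, 1, 8]
swap   : [-1, 8, 1]
mod    : [-1, 0]

2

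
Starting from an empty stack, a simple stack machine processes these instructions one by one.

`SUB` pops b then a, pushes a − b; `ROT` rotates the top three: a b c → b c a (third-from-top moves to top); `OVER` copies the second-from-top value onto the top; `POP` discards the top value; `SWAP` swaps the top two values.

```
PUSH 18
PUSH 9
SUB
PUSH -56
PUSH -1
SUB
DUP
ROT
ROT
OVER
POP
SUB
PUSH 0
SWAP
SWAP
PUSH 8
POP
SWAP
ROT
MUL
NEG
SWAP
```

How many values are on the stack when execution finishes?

PUSH 18  -> [18]
PUSH 9   -> [18, 9]
SUB      -> [9]
PUSH -56 -> [9, -56]
PUSH -1  -> [9, -56, -1]
SUB      -> [9, -55]
DUP      -> [9, -55, -55]
ROT      -> [-55, -55, 9]
ROT      -> [-55, 9, -55]
OVER     -> [-55, 9, -55, 9]
POP      -> [-55, 9, -55]
SUB      -> [-55, 64]
PUSH 0   -> [-55, 64, 0]
SWAP     -> [-55, 0, 64]
SWAP     -> [-55, 64, 0]
PUSH 8   -> [-55, 64, 0, 8]
POP      -> [-55, 64, 0]
SWAP     -> [-55, 0, 64]
ROT      -> [0, 64, -55]
MUL      -> [0, -3520]
NEG      -> [0, 3520]
SWAP     -> [3520, 0]

2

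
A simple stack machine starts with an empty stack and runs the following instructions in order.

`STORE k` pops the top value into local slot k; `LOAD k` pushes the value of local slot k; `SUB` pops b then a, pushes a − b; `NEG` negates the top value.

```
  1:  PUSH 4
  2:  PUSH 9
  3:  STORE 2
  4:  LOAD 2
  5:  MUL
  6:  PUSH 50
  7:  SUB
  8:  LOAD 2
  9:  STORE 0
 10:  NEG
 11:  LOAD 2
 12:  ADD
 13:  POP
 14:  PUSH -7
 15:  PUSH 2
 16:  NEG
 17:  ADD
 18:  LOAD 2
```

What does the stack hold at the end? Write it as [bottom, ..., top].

PUSH 4   4
PUSH 9   4 9
STORE 2  4
LOAD 2   4 9
MUL      36
PUSH 50  36 50
SUB      -14
LOAD 2   -14 9
STORE 0  -14
NEG      14
LOAD 2   14 9
ADD      23
POP      (empty)
PUSH -7  -7
PUSH 2   -7 2
NEG      -7 -2
ADD      -9
LOAD 2   -9 9

[-9, 9]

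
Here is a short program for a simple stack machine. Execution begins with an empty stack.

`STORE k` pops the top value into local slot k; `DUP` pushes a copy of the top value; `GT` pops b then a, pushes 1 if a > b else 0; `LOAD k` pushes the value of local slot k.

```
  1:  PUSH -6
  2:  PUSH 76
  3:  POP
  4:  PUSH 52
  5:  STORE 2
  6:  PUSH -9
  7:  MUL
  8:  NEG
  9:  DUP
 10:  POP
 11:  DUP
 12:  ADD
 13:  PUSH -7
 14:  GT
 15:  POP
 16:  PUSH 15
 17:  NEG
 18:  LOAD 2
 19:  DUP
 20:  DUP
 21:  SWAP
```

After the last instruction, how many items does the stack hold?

4

PUSH -6  -6
PUSH 76  -6 76
POP      -6
PUSH 52  -6 52
STORE 2  -6
PUSH -9  -6 -9
MUL      54
NEG      -54
DUP      -54 -54
POP      -54
DUP      -54 -54
ADD      -108
PUSH -7  -108 -7
GT       0
POP      (empty)
PUSH 15  15
NEG      -15
LOAD 2   -15 52
DUP      -15 52 52
DUP      -15 52 52 52
SWAP     -15 52 52 52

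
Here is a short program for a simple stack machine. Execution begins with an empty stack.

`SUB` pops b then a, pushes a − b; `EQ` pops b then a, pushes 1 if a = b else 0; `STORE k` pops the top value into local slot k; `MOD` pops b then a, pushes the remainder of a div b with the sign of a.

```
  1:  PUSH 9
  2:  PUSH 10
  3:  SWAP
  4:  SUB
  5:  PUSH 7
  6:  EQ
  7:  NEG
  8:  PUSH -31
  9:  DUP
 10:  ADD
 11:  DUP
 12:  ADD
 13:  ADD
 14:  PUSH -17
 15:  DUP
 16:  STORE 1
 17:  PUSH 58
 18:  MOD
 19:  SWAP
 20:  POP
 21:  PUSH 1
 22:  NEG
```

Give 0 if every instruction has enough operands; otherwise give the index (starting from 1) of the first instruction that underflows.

PUSH 9   -> 9
PUSH 10  -> 9 10
SWAP     -> 10 9
SUB      -> 1
PUSH 7   -> 1 7
EQ       -> 0
NEG      -> 0
PUSH -31 -> 0 -31
DUP      -> 0 -31 -31
ADD      -> 0 -62
DUP      -> 0 -62 -62
ADD      -> 0 -124
ADD      -> -124
PUSH -17 -> -124 -17
DUP      -> -124 -17 -17
STORE 1  -> -124 -17
PUSH 58  -> -124 -17 58
MOD      -> -124 -17
SWAP     -> -17 -124
POP      -> -17
PUSH 1   -> -17 1
NEG      -> -17 -1

0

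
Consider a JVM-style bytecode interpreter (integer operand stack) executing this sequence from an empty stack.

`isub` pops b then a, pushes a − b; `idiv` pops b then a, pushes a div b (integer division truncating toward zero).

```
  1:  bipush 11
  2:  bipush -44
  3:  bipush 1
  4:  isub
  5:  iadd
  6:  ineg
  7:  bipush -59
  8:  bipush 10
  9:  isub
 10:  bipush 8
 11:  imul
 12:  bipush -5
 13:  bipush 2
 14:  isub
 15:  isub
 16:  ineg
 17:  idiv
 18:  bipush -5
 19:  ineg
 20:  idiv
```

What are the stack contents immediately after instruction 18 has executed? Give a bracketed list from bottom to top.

bipush 11   11
bipush -44  11 -44
bipush 1    11 -44 1
isub        11 -45
iadd        -34
ineg        34
bipush -59  34 -59
bipush 10   34 -59 10
isub        34 -69
bipush 8    34 -69 8
imul        34 -552
bipush -5   34 -552 -5
bipush 2    34 -552 -5 2
isub        34 -552 -7
isub        34 -545
ineg        34 545
idiv        0
bipush -5   0 -5

[0, -5]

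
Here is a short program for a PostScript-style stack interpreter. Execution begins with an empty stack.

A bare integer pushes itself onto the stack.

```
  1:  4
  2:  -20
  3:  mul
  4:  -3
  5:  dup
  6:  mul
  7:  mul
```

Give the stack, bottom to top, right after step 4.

[-80, -3]

4   : 4
-20 : 4 -20
mul : -80
-3  : -80 -3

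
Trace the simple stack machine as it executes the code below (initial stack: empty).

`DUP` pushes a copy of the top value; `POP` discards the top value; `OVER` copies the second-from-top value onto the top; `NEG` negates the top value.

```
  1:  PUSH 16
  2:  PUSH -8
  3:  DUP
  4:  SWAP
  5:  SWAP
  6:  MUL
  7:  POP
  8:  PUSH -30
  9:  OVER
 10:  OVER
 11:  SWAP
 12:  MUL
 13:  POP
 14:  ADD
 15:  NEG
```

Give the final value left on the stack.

PUSH 16   16
PUSH -8   16 -8
DUP       16 -8 -8
SWAP      16 -8 -8
SWAP      16 -8 -8
MUL       16 64
POP       16
PUSH -30  16 -30
OVER      16 -30 16
OVER      16 -30 16 -30
SWAP      16 -30 -30 16
MUL       16 -30 -480
POP       16 -30
ADD       -14
NEG       14

14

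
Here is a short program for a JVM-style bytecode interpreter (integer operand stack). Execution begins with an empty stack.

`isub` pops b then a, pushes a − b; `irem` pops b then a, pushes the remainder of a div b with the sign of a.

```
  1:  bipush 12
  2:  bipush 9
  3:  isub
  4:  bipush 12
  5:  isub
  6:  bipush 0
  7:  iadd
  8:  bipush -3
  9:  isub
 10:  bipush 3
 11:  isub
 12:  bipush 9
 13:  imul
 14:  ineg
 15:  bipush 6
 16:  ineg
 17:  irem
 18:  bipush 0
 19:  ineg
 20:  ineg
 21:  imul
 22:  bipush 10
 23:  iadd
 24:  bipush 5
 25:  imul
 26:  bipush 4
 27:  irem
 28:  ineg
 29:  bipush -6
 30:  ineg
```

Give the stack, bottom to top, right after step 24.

[10, 5]

bipush 12 -> 12
bipush 9  -> 12 9
isub      -> 3
bipush 12 -> 3 12
isub      -> -9
bipush 0  -> -9 0
iadd      -> -9
bipush -3 -> -9 -3
isub      -> -6
bipush 3  -> -6 3
isub      -> -9
bipush 9  -> -9 9
imul      -> -81
ineg      -> 81
bipush 6  -> 81 6
ineg      -> 81 -6
irem      -> 3
bipush 0  -> 3 0
ineg      -> 3 0
ineg      -> 3 0
imul      -> 0
bipush 10 -> 0 10
iadd      -> 10
bipush 5  -> 10 5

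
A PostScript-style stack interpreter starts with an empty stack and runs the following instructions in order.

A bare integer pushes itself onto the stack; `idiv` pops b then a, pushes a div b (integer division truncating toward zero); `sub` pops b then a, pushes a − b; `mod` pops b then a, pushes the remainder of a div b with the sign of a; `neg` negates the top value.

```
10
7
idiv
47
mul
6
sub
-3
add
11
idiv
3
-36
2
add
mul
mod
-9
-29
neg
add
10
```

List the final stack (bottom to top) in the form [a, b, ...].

10   : 10
7    : 10 7
idiv : 1
47   : 1 47
mul  : 47
6    : 47 6
sub  : 41
-3   : 41 -3
add  : 38
11   : 38 11
idiv : 3
3    : 3 3
-36  : 3 3 -36
2    : 3 3 -36 2
add  : 3 3 -34
mul  : 3 -102
mod  : 3
-9   : 3 -9
-29  : 3 -9 -29
neg  : 3 -9 29
add  : 3 20
10   : 3 20 10

[3, 20, 10]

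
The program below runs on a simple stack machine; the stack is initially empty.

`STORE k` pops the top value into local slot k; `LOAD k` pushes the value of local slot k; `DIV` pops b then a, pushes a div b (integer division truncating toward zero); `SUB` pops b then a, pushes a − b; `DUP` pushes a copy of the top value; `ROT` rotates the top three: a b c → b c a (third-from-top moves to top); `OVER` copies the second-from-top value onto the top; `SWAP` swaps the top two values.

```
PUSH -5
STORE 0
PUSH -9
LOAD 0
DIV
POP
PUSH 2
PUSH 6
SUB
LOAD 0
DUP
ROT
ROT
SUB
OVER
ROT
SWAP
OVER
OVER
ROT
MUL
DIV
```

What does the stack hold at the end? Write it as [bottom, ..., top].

PUSH -5  -5
STORE 0  (empty)
PUSH -9  -9
LOAD 0   -9 -5
DIV      1
POP      (empty)
PUSH 2   2
PUSH 6   2 6
SUB      -4
LOAD 0   -4 -5
DUP      -4 -5 -5
ROT      -5 -5 -4
ROT      -5 -4 -5
SUB      -5 1
OVER     -5 1 -5
ROT      1 -5 -5
SWAP     1 -5 -5
OVER     1 -5 -5 -5
OVER     1 -5 -5 -5 -5
ROT      1 -5 -5 -5 -5
MUL      1 -5 -5 25
DIV      1 -5 0

[1, -5, 0]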